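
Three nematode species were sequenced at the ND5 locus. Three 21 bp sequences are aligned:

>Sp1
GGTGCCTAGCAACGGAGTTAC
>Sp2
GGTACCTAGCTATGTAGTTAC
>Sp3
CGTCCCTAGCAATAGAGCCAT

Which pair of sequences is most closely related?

Sp1 and Sp2

Sp1–Sp2: 4/21 differ, p = 0.190, d = 0.220.
Sp1–Sp3: 7/21 differ, p = 0.333, d = 0.441.
Sp2–Sp3: 8/21 differ, p = 0.381, d = 0.532.
The smallest distance is between Sp1 and Sp2.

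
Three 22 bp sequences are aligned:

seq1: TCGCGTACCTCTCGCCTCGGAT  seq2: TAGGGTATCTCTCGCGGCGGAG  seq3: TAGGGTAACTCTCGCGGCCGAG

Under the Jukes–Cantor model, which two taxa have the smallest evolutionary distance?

seq1–seq2: 6/22 differ, p = 0.273, d = 0.339.
seq1–seq3: 7/22 differ, p = 0.318, d = 0.414.
seq2–seq3: 2/22 differ, p = 0.091, d = 0.097.
The smallest distance is between seq2 and seq3.

seq2 and seq3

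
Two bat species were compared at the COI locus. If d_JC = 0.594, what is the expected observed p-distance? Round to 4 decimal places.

0.4103

p = (3/4)(1 − e^(−4d/3)) = 0.75 × (1 − e^(-0.792)) = 0.75 × (1 − 0.452938) = 0.410297.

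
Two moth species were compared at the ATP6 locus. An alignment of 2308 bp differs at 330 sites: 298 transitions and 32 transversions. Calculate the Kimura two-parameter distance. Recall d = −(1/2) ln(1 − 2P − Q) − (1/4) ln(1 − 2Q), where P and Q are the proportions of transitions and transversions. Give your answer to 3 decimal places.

P = 298/2308 ≈ 0.129116 and Q = 32/2308 ≈ 0.013865.
Under the Kimura two-parameter model, d = −½ ln(1 − 2P − Q) − ¼ ln(1 − 2Q).
1 − 2P − Q = 0.727903, giving −½ ln(0.727903) = 0.158794.
1 − 2Q = 0.97227, giving −¼ ln(0.97227) = 0.007030.
d = 0.158794 + 0.007030 = 0.165824.

0.166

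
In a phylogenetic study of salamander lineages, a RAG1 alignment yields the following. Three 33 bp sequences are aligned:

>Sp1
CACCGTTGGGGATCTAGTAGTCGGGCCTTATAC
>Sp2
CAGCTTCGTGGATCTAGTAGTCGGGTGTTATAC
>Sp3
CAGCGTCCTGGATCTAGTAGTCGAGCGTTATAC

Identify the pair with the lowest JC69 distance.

Sp1–Sp2: 6/33 differ, p = 0.182, d = 0.208.
Sp1–Sp3: 6/33 differ, p = 0.182, d = 0.208.
Sp2–Sp3: 4/33 differ, p = 0.121, d = 0.132.
The smallest distance is between Sp2 and Sp3.

Sp2 and Sp3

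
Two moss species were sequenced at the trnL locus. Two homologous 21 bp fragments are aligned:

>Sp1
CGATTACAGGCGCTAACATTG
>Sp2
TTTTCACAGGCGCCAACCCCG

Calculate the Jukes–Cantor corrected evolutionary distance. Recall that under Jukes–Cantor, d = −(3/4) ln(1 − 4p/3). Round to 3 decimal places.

The sequences differ at 8 of 21 sites (1, 2, 3, 5, 14, 18, 19, 20), so p = 8/21 ≈ 0.380952.
d = −(3/4) ln(1 − 4p/3) = −0.75 ln(1 − 0.507936) = −0.75 ln(0.492064)
  = −0.75 × (-0.709146) = 0.531860 substitutions/site.

0.532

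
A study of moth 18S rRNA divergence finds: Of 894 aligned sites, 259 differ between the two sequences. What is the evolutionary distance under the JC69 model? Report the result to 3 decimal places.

0.366

p = 259/894 ≈ 0.289709.
d = −(3/4) ln(1 − 4p/3) = −0.75 ln(1 − 0.386279) = −0.75 ln(0.613721)
  = −0.75 × (-0.488215) = 0.366161 substitutions/site.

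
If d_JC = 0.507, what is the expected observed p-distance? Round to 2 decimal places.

0.37

p = (3/4)(1 − e^(−4d/3)) = 0.75 × (1 − e^(-0.676)) = 0.75 × (1 − 0.508648) = 0.368514.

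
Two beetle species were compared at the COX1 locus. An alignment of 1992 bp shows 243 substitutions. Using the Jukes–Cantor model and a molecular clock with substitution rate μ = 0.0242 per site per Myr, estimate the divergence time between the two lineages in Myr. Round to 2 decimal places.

2.75

p = 243/1992 ≈ 0.121988.
d = −(3/4) ln(1 − 4p/3) = −0.75 ln(1 − 0.162651) = −0.75 ln(0.837349)
  = −0.75 × (-0.177514) = 0.133136 substitutions/site.
Under a molecular clock d = 2μt, so t = d/(2μ) = 0.133136 / (2 × 0.0242) = 2.75 Myr.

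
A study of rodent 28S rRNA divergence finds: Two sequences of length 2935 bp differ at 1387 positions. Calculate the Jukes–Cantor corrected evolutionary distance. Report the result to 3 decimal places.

0.746

p = 1387/2935 ≈ 0.472572.
d = −(3/4) ln(1 − 4p/3) = −0.75 ln(1 − 0.630096) = −0.75 ln(0.369904)
  = −0.75 × (-0.994512) = 0.745884 substitutions/site.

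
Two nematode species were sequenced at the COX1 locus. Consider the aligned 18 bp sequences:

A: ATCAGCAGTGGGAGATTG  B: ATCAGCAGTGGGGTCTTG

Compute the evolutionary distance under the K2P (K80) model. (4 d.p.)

Of 18 sites, 1 differences are transitions and 2 are transversions, so P = 1/18 ≈ 0.055556 and Q = 2/18 ≈ 0.111111.
Under the Kimura two-parameter model, d = −½ ln(1 − 2P − Q) − ¼ ln(1 − 2Q).
1 − 2P − Q = 0.777777, giving −½ ln(0.777777) = 0.125658.
1 − 2Q = 0.777778, giving −¼ ln(0.777778) = 0.062829.
d = 0.125658 + 0.062829 = 0.188487.

0.1885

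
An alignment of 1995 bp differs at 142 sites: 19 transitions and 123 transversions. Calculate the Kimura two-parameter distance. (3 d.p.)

P = 19/1995 ≈ 0.009524 and Q = 123/1995 ≈ 0.061654.
Under the Kimura two-parameter model, d = −½ ln(1 − 2P − Q) − ¼ ln(1 − 2Q).
1 − 2P − Q = 0.919298, giving −½ ln(0.919298) = 0.042072.
1 − 2Q = 0.876692, giving −¼ ln(0.876692) = 0.032900.
d = 0.042072 + 0.032900 = 0.074972.

0.075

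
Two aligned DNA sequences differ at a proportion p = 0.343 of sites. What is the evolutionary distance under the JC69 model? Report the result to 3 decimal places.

d = −(3/4) ln(1 − 4p/3) = −0.75 ln(1 − 0.457333) = −0.75 ln(0.542667)
  = −0.75 × (-0.611259) = 0.458444 substitutions/site.

0.458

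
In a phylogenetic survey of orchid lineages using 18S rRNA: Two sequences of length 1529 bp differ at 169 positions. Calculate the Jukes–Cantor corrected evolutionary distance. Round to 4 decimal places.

p = 169/1529 ≈ 0.11053.
d = −(3/4) ln(1 − 4p/3) = −0.75 ln(1 − 0.147373) = −0.75 ln(0.852627)
  = −0.75 × (-0.159433) = 0.119575 substitutions/site.

0.1196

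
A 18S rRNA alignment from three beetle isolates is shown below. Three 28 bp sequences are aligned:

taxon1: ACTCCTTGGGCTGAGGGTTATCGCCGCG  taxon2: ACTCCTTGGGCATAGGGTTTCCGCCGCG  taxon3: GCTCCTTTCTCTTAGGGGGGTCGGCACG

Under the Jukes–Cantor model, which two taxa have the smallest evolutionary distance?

taxon1–taxon2: 4/28 differ, p = 0.143, d = 0.158.
taxon1–taxon3: 10/28 differ, p = 0.357, d = 0.485.
taxon2–taxon3: 11/28 differ, p = 0.393, d = 0.556.
The smallest distance is between taxon1 and taxon2.

taxon1 and taxon2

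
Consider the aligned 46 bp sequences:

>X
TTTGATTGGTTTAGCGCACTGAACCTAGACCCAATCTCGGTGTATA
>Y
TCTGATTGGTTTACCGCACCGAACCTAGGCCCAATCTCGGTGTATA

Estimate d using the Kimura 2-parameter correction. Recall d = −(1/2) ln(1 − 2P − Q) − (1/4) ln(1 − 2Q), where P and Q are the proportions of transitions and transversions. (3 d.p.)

0.094

Of 46 sites, 3 differences are transitions and 1 are transversions, so P = 3/46 ≈ 0.065217 and Q = 1/46 ≈ 0.021739.
Under the Kimura two-parameter model, d = −½ ln(1 − 2P − Q) − ¼ ln(1 − 2Q).
1 − 2P − Q = 0.847827, giving −½ ln(0.847827) = 0.082539.
1 − 2Q = 0.956522, giving −¼ ln(0.956522) = 0.011113.
d = 0.082539 + 0.011113 = 0.093652.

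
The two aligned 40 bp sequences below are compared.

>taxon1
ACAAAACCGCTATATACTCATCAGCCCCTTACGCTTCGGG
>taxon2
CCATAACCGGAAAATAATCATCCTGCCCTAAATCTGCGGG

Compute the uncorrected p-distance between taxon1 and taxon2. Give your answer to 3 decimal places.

The sequences differ at 13 of 40 positions.
p = 13/40 = 0.325.

0.325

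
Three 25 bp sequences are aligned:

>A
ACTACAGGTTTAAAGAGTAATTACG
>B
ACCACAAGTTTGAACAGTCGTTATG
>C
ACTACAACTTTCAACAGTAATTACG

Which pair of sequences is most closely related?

A–B: 7/25 differ, p = 0.280, d = 0.351.
A–C: 4/25 differ, p = 0.160, d = 0.180.
B–C: 6/25 differ, p = 0.240, d = 0.289.
The smallest distance is between A and C.

A and C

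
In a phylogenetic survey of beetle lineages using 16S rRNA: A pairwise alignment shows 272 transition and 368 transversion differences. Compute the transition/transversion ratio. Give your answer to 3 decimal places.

0.739

R = 272/368 = 0.739130… ≈ 0.739 (to 3 d.p.).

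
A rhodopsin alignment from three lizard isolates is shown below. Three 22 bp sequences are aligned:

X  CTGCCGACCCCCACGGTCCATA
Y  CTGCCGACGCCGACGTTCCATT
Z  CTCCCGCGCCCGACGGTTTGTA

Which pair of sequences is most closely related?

X and Y

X–Y: 4/22 differ, p = 0.182, d = 0.208.
X–Z: 7/22 differ, p = 0.318, d = 0.414.
Y–Z: 9/22 differ, p = 0.409, d = 0.591.
The smallest distance is between X and Y.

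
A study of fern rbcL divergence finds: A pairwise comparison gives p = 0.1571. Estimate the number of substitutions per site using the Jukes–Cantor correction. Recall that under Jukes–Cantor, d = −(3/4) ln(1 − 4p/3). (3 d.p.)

0.176

d = −(3/4) ln(1 − 4p/3) = −0.75 ln(1 − 0.209467) = −0.75 ln(0.790533)
  = −0.75 × (-0.235048) = 0.176286 substitutions/site.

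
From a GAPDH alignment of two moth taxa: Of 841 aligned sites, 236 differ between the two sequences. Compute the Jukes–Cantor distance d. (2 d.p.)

p = 236/841 ≈ 0.280618.
d = −(3/4) ln(1 − 4p/3) = −0.75 ln(1 − 0.374157) = −0.75 ln(0.625843)
  = −0.75 × (-0.468656) = 0.351492 substitutions/site.

0.35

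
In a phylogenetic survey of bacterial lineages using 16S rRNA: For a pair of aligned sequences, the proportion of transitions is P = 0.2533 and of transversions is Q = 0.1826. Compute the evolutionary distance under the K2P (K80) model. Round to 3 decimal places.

Under the Kimura two-parameter model, d = −½ ln(1 − 2P − Q) − ¼ ln(1 − 2Q).
1 − 2P − Q = 0.3108, giving −½ ln(0.3108) = 0.584303.
1 − 2Q = 0.6348, giving −¼ ln(0.6348) = 0.113611.
d = 0.584303 + 0.113611 = 0.697914.

0.698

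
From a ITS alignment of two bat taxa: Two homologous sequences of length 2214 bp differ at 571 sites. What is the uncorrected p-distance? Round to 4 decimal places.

0.2579

p = 571/2214 = 0.257904… ≈ 0.2579 (to 4 d.p.).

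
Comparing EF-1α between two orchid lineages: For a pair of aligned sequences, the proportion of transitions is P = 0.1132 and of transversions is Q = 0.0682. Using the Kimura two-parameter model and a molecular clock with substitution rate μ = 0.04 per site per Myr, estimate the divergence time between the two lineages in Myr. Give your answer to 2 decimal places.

Under the Kimura two-parameter model, d = −½ ln(1 − 2P − Q) − ¼ ln(1 − 2Q).
1 − 2P − Q = 0.7054, giving −½ ln(0.7054) = 0.174495.
1 − 2Q = 0.8636, giving −¼ ln(0.8636) = 0.036661.
d = 0.174495 + 0.036661 = 0.211156.
Under a molecular clock d = 2μt, so t = d/(2μ) = 0.211156 / (2 × 0.04) = 2.64 Myr.

2.64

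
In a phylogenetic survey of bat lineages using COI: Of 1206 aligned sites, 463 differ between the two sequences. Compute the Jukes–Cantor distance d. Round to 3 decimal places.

0.538

p = 463/1206 ≈ 0.383914.
d = −(3/4) ln(1 − 4p/3) = −0.75 ln(1 − 0.511885) = −0.75 ln(0.488115)
  = −0.75 × (-0.717204) = 0.537903 substitutions/site.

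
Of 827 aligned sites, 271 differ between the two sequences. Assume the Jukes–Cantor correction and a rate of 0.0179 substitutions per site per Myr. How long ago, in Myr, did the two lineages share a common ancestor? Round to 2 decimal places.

12.03

p = 271/827 ≈ 0.32769.
d = −(3/4) ln(1 − 4p/3) = −0.75 ln(1 − 0.43692) = −0.75 ln(0.56308)
  = −0.75 × (-0.574334) = 0.430751 substitutions/site.
Under a molecular clock d = 2μt, so t = d/(2μ) = 0.430751 / (2 × 0.0179) = 12.03 Myr.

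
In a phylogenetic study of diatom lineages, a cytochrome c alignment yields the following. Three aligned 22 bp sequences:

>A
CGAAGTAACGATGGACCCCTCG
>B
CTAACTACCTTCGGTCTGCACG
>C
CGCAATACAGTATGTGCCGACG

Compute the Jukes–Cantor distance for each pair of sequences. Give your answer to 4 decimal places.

A–B: 10/22 sites differ → p ≈ 0.454545, d = −0.75 ln(1 − 0.60606) = 0.698667 ≈ 0.6987.
A–C: 11/22 sites differ → p = 0.5, d = −0.75 ln(1 − 0.666667) = 0.823960 ≈ 0.8240.
B–C: 11/22 sites differ → p = 0.5, d = −0.75 ln(1 − 0.666667) = 0.823960 ≈ 0.8240.

d(A,B) = 0.6987, d(A,C) = 0.8240, d(B,C) = 0.8240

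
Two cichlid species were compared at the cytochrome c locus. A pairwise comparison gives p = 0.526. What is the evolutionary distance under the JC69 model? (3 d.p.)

0.906

d = −(3/4) ln(1 − 4p/3) = −0.75 ln(1 − 0.701333) = −0.75 ln(0.298667)
  = −0.75 × (-1.208426) = 0.906320 substitutions/site.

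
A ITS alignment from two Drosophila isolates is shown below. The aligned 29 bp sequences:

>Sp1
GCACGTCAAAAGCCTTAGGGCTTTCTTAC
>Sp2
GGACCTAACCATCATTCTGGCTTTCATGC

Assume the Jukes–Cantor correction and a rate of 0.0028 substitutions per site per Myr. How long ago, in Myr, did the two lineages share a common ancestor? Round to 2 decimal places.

The sequences differ at 11 of 29 sites, so p = 11/29 ≈ 0.37931.
d = −(3/4) ln(1 − 4p/3) = −0.75 ln(1 − 0.505747) = −0.75 ln(0.494253)
  = −0.75 × (-0.704708) = 0.528531 substitutions/site.
Under a molecular clock d = 2μt, so t = d/(2μ) = 0.528531 / (2 × 0.0028) = 94.38 Myr.

94.38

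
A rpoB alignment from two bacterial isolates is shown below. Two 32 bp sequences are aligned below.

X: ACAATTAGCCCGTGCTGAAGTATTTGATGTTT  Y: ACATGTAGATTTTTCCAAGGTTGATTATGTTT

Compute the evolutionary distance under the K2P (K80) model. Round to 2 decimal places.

Of 32 sites, 5 differences are transitions and 9 are transversions, so P = 5/32 = 0.15625 and Q = 9/32 = 0.28125.
Under the Kimura two-parameter model, d = −½ ln(1 − 2P − Q) − ¼ ln(1 − 2Q).
1 − 2P − Q = 0.40625, giving −½ ln(0.40625) = 0.450393.
1 − 2Q = 0.4375, giving −¼ ln(0.4375) = 0.206670.
d = 0.450393 + 0.206670 = 0.657063.

0.66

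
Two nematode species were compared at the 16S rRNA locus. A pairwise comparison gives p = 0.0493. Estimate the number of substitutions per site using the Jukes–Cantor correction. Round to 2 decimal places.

0.05

d = −(3/4) ln(1 − 4p/3) = −0.75 ln(1 − 0.065733) = −0.75 ln(0.934267)
  = −0.75 × (-0.067993) = 0.050995 substitutions/site.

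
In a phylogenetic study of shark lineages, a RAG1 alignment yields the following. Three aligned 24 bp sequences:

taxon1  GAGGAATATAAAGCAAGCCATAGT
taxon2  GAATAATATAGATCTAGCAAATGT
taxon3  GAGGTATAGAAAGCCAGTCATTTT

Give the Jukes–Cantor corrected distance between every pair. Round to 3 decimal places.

taxon1–taxon2: 8/24 sites differ → p ≈ 0.333333, d = −0.75 ln(1 − 0.444444) = 0.440839 ≈ 0.441.
taxon1–taxon3: 6/24 sites differ → p = 0.25, d = −0.75 ln(1 − 0.333333) = 0.304098 ≈ 0.304.
taxon2–taxon3: 11/24 sites differ → p ≈ 0.458333, d = −0.75 ln(1 − 0.611111) = 0.708346 ≈ 0.708.

d(taxon1,taxon2) = 0.441, d(taxon1,taxon3) = 0.304, d(taxon2,taxon3) = 0.708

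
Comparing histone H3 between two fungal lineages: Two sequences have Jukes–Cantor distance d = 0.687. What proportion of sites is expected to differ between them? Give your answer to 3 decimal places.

p = (3/4)(1 − e^(−4d/3)) = 0.75 × (1 − e^(-0.916)) = 0.75 × (1 − 0.400116) = 0.449913.

0.450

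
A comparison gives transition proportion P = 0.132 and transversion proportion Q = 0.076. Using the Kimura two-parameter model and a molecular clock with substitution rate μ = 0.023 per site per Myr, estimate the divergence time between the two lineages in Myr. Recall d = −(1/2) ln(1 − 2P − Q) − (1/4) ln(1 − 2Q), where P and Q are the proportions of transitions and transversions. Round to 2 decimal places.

5.41

Under the Kimura two-parameter model, d = −½ ln(1 − 2P − Q) − ¼ ln(1 − 2Q).
1 − 2P − Q = 0.66, giving −½ ln(0.66) = 0.207758.
1 − 2Q = 0.848, giving −¼ ln(0.848) = 0.041219.
d = 0.207758 + 0.041219 = 0.248977.
Under a molecular clock d = 2μt, so t = d/(2μ) = 0.248977 / (2 × 0.023) = 5.41 Myr.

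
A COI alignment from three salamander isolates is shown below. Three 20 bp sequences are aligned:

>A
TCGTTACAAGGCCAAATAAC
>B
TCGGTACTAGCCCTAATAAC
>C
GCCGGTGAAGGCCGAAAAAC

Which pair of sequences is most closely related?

A–B: 4/20 differ, p = 0.200, d = 0.233.
A–C: 8/20 differ, p = 0.400, d = 0.572.
B–C: 9/20 differ, p = 0.450, d = 0.687.
The smallest distance is between A and B.

A and B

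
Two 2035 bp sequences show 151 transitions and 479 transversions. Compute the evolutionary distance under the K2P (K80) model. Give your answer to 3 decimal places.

P = 151/2035 ≈ 0.074201 and Q = 479/2035 ≈ 0.235381.
Under the Kimura two-parameter model, d = −½ ln(1 − 2P − Q) − ¼ ln(1 − 2Q).
1 − 2P − Q = 0.616217, giving −½ ln(0.616217) = 0.242078.
1 − 2Q = 0.529238, giving −¼ ln(0.529238) = 0.159079.
d = 0.242078 + 0.159079 = 0.401157.

0.401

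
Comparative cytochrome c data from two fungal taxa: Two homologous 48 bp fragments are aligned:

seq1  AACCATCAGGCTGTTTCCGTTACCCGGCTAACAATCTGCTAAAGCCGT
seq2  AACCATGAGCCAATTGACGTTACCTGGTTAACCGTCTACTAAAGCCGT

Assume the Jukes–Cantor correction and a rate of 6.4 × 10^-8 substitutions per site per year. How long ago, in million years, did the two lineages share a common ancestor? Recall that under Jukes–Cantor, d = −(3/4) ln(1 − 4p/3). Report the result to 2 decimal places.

The sequences differ at 11 of 48 sites, so p = 11/48 ≈ 0.229167.
d = −(3/4) ln(1 − 4p/3) = −0.75 ln(1 − 0.305556) = −0.75 ln(0.694444)
  = −0.75 × (-0.364644) = 0.273483 substitutions/site.
Under a molecular clock d = 2μt, so t = d/(2μ) = 0.273483 / (2 × 6.4 × 10^-8) = 2.14 million years.

2.14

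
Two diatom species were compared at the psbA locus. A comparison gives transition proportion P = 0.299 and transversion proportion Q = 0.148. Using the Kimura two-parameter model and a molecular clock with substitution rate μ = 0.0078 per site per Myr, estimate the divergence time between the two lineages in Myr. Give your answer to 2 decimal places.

Under the Kimura two-parameter model, d = −½ ln(1 − 2P − Q) − ¼ ln(1 − 2Q).
1 − 2P − Q = 0.254, giving −½ ln(0.254) = 0.685211.
1 − 2Q = 0.704, giving −¼ ln(0.704) = 0.087744.
d = 0.685211 + 0.087744 = 0.772955.
Under a molecular clock d = 2μt, so t = d/(2μ) = 0.772955 / (2 × 0.0078) = 49.55 Myr.

49.55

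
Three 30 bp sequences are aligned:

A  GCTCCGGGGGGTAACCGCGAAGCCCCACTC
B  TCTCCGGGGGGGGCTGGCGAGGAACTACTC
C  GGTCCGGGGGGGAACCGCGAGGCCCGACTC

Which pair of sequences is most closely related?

A and C

A–B: 10/30 differ, p = 0.333, d = 0.441.
A–C: 4/30 differ, p = 0.133, d = 0.147.
B–C: 9/30 differ, p = 0.300, d = 0.383.
The smallest distance is between A and C.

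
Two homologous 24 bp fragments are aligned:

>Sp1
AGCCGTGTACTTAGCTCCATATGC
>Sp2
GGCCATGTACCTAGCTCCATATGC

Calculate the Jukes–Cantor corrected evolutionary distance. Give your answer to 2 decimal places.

0.14

The sequences differ at 3 of 24 sites (1, 5, 11), so p = 3/24 = 0.125.
d = −(3/4) ln(1 − 4p/3) = −0.75 ln(1 − 0.166667) = −0.75 ln(0.833333)
  = −0.75 × (-0.182322) = 0.136742 substitutions/site.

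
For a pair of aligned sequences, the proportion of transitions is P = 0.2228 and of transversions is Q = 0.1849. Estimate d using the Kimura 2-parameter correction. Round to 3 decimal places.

0.613

Under the Kimura two-parameter model, d = −½ ln(1 − 2P − Q) − ¼ ln(1 − 2Q).
1 − 2P − Q = 0.3695, giving −½ ln(0.3695) = 0.497802.
1 − 2Q = 0.6302, giving −¼ ln(0.6302) = 0.115430.
d = 0.497802 + 0.115430 = 0.613232.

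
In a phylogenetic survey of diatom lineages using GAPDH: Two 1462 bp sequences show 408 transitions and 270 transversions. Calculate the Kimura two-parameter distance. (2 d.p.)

0.79

P = 408/1462 ≈ 0.27907 and Q = 270/1462 ≈ 0.184679.
Under the Kimura two-parameter model, d = −½ ln(1 − 2P − Q) − ¼ ln(1 − 2Q).
1 − 2P − Q = 0.257181, giving −½ ln(0.257181) = 0.678988.
1 − 2Q = 0.630642, giving −¼ ln(0.630642) = 0.115254.
d = 0.678988 + 0.115254 = 0.794242.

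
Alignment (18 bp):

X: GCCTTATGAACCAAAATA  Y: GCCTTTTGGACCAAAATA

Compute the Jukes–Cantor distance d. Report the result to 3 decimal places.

0.120

The sequences differ at 2 of 18 sites (6, 9), so p = 2/18 ≈ 0.111111.
d = −(3/4) ln(1 − 4p/3) = −0.75 ln(1 − 0.148148) = −0.75 ln(0.851852)
  = −0.75 × (-0.160342) = 0.120257 substitutions/site.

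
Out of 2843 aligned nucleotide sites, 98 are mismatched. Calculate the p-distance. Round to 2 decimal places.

p = 98/2843 = 0.034470… ≈ 0.03 (to 2 d.p.).

0.03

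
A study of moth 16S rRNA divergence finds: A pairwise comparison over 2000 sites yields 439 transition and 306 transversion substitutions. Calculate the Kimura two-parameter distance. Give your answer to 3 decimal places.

0.540

P = 439/2000 = 0.2195 and Q = 306/2000 = 0.153.
Under the Kimura two-parameter model, d = −½ ln(1 − 2P − Q) − ¼ ln(1 − 2Q).
1 − 2P − Q = 0.408, giving −½ ln(0.408) = 0.448244.
1 − 2Q = 0.694, giving −¼ ln(0.694) = 0.091321.
d = 0.448244 + 0.091321 = 0.539565.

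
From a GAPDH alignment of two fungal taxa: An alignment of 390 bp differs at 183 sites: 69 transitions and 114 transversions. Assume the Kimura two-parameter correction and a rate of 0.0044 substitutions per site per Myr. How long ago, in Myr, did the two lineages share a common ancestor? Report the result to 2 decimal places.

P = 69/390 ≈ 0.176923 and Q = 114/390 ≈ 0.292308.
Under the Kimura two-parameter model, d = −½ ln(1 − 2P − Q) − ¼ ln(1 − 2Q).
1 − 2P − Q = 0.353846, giving −½ ln(0.353846) = 0.519447.
1 − 2Q = 0.415384, giving −¼ ln(0.415384) = 0.219638.
d = 0.519447 + 0.219638 = 0.739085.
Under a molecular clock d = 2μt, so t = d/(2μ) = 0.739085 / (2 × 0.0044) = 83.99 Myr.

83.99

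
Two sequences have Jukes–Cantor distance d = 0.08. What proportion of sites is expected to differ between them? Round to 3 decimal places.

p = (3/4)(1 − e^(−4d/3)) = 0.75 × (1 − e^(-0.106667)) = 0.75 × (1 − 0.898825) = 0.075881.

0.076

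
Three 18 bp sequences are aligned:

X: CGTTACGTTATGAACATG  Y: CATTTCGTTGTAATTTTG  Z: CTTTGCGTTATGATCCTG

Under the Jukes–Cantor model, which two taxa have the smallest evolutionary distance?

X–Y: 7/18 differ, p = 0.389, d = 0.548.
X–Z: 4/18 differ, p = 0.222, d = 0.264.
Y–Z: 6/18 differ, p = 0.333, d = 0.441.
The smallest distance is between X and Z.

X and Z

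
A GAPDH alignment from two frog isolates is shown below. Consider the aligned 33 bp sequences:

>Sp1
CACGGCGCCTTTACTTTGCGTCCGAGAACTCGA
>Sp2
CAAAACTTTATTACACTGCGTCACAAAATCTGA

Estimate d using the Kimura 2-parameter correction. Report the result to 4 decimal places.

Of 33 sites, 9 differences are transitions and 6 are transversions, so P = 9/33 ≈ 0.272727 and Q = 6/33 ≈ 0.181818.
Under the Kimura two-parameter model, d = −½ ln(1 − 2P − Q) − ¼ ln(1 − 2Q).
1 − 2P − Q = 0.272728, giving −½ ln(0.272728) = 0.649640.
1 − 2Q = 0.636364, giving −¼ ln(0.636364) = 0.112996.
d = 0.649640 + 0.112996 = 0.762636.

0.7626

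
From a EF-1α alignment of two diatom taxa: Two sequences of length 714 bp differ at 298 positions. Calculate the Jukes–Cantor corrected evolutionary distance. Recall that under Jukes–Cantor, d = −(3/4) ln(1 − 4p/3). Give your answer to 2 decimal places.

p = 298/714 ≈ 0.417367.
d = −(3/4) ln(1 − 4p/3) = −0.75 ln(1 − 0.556489) = −0.75 ln(0.443511)
  = −0.75 × (-0.813033) = 0.609775 substitutions/site.

0.61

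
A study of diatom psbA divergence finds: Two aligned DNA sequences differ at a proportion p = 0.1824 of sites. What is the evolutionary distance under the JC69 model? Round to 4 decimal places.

0.2090

d = −(3/4) ln(1 − 4p/3) = −0.75 ln(1 − 0.2432) = −0.75 ln(0.7568)
  = −0.75 × (-0.278656) = 0.208992 substitutions/site.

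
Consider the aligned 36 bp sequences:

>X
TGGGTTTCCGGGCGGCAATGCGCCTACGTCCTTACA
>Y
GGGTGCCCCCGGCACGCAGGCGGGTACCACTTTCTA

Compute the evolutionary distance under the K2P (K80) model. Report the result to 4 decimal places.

Of 36 sites, 5 differences are transitions and 13 are transversions, so P = 5/36 ≈ 0.138889 and Q = 13/36 ≈ 0.361111.
Under the Kimura two-parameter model, d = −½ ln(1 − 2P − Q) − ¼ ln(1 − 2Q).
1 − 2P − Q = 0.361111, giving −½ ln(0.361111) = 0.509285.
1 − 2Q = 0.277778, giving −¼ ln(0.277778) = 0.320233.
d = 0.509285 + 0.320233 = 0.829518.

0.8295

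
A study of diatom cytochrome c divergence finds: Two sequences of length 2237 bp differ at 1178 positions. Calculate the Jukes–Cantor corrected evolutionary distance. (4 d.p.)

p = 1178/2237 ≈ 0.526598.
d = −(3/4) ln(1 − 4p/3) = −0.75 ln(1 − 0.702131) = −0.75 ln(0.297869)
  = −0.75 × (-1.211101) = 0.908326 substitutions/site.

0.9083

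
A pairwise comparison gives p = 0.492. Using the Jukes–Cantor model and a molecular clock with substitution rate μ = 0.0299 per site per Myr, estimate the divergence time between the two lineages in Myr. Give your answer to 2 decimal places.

13.38

d = −(3/4) ln(1 − 4p/3) = −0.75 ln(1 − 0.656) = −0.75 ln(0.344)
  = −0.75 × (-1.067114) = 0.800336 substitutions/site.
Under a molecular clock d = 2μt, so t = d/(2μ) = 0.800336 / (2 × 0.0299) = 13.38 Myr.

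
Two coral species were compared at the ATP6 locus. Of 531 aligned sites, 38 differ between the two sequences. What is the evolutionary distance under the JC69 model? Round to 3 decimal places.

0.075

p = 38/531 ≈ 0.071563.
d = −(3/4) ln(1 − 4p/3) = −0.75 ln(1 − 0.095417) = −0.75 ln(0.904583)
  = −0.75 × (-0.100281) = 0.075211 substitutions/site.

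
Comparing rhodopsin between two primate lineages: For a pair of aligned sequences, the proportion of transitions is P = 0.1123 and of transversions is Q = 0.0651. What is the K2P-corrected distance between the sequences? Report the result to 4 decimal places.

0.2059

Under the Kimura two-parameter model, d = −½ ln(1 − 2P − Q) − ¼ ln(1 − 2Q).
1 − 2P − Q = 0.7103, giving −½ ln(0.7103) = 0.171034.
1 − 2Q = 0.8698, giving −¼ ln(0.8698) = 0.034873.
d = 0.171034 + 0.034873 = 0.205907.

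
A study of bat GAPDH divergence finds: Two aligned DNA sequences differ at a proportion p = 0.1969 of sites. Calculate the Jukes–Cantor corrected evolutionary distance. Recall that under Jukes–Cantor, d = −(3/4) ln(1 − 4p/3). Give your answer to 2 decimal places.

0.23

d = −(3/4) ln(1 − 4p/3) = −0.75 ln(1 − 0.262533) = −0.75 ln(0.737467)
  = −0.75 × (-0.304534) = 0.228401 substitutions/site.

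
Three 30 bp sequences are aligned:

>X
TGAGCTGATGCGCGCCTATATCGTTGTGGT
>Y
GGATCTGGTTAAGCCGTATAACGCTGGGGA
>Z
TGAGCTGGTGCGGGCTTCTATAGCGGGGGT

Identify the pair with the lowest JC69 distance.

X and Z

X–Y: 13/30 differ, p = 0.433, d = 0.647.
X–Z: 8/30 differ, p = 0.267, d = 0.330.
Y–Z: 12/30 differ, p = 0.400, d = 0.572.
The smallest distance is between X and Z.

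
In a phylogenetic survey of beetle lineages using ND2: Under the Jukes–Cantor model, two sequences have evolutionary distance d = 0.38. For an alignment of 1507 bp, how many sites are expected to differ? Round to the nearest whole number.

449

Invert JC69: p = (3/4)(1 − e^(−4d/3)) = 0.75 × (1 − e^(-0.506667)) = 0.75 × (1 − 0.602500) = 0.298125.
Expected differing sites = pL ≈ 0.298125 × 1507 = 449.274375 ≈ 449.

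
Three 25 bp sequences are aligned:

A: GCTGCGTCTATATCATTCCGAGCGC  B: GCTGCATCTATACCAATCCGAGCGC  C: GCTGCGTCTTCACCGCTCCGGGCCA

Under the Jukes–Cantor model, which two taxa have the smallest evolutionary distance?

A–B: 3/25 differ, p = 0.120, d = 0.131.
A–C: 8/25 differ, p = 0.320, d = 0.417.
B–C: 8/25 differ, p = 0.320, d = 0.417.
The smallest distance is between A and B.

A and B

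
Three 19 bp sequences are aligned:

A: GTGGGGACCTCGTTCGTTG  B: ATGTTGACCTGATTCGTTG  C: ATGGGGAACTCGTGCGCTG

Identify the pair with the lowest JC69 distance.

A–B: 5/19 differ, p = 0.263, d = 0.324.
A–C: 4/19 differ, p = 0.211, d = 0.247.
B–C: 7/19 differ, p = 0.368, d = 0.507.
The smallest distance is between A and C.

A and C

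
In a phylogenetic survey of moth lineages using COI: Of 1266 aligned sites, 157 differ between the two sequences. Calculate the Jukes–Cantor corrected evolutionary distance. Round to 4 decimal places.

p = 157/1266 ≈ 0.124013.
d = −(3/4) ln(1 − 4p/3) = −0.75 ln(1 − 0.165351) = −0.75 ln(0.834649)
  = −0.75 × (-0.180744) = 0.135558 substitutions/site.

0.1356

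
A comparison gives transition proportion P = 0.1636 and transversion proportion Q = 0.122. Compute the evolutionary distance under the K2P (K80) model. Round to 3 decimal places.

Under the Kimura two-parameter model, d = −½ ln(1 − 2P − Q) − ¼ ln(1 − 2Q).
1 − 2P − Q = 0.5508, giving −½ ln(0.5508) = 0.298192.
1 − 2Q = 0.756, giving −¼ ln(0.756) = 0.069928.
d = 0.298192 + 0.069928 = 0.368120.

0.368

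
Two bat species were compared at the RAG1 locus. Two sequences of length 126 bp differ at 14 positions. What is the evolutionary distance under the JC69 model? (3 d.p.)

0.120

p = 14/126 ≈ 0.111111.
d = −(3/4) ln(1 − 4p/3) = −0.75 ln(1 − 0.148148) = −0.75 ln(0.851852)
  = −0.75 × (-0.160342) = 0.120257 substitutions/site.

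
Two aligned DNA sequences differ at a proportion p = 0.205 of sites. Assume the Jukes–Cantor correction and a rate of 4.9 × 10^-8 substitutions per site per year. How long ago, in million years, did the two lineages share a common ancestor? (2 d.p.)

d = −(3/4) ln(1 − 4p/3) = −0.75 ln(1 − 0.273333) = −0.75 ln(0.726667)
  = −0.75 × (-0.319287) = 0.239465 substitutions/site.
Under a molecular clock d = 2μt, so t = d/(2μ) = 0.239465 / (2 × 4.9 × 10^-8) = 2.44 million years.

2.44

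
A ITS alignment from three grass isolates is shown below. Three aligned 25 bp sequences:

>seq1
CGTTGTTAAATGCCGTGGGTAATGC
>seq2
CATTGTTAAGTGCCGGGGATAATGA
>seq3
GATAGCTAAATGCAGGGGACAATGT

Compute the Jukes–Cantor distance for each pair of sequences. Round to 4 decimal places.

seq1–seq2: 5/25 sites differ → p = 0.2, d = −0.75 ln(1 − 0.266667) = 0.232617 ≈ 0.2326.
seq1–seq3: 9/25 sites differ → p = 0.36, d = −0.75 ln(1 − 0.48) = 0.490445 ≈ 0.4904.
seq2–seq3: 7/25 sites differ → p = 0.28, d = −0.75 ln(1 − 0.373333) = 0.350505 ≈ 0.3505.

d(seq1,seq2) = 0.2326, d(seq1,seq3) = 0.4904, d(seq2,seq3) = 0.3505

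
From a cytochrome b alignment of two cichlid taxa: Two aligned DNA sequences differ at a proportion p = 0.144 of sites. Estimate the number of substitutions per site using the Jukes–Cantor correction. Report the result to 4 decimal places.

0.1599

d = −(3/4) ln(1 − 4p/3) = −0.75 ln(1 − 0.192) = −0.75 ln(0.808)
  = −0.75 × (-0.213193) = 0.159895 substitutions/site.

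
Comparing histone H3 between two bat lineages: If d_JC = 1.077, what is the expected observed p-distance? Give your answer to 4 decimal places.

p = (3/4)(1 − e^(−4d/3)) = 0.75 × (1 − e^(-1.436)) = 0.75 × (1 − 0.237877) = 0.571592.

0.5716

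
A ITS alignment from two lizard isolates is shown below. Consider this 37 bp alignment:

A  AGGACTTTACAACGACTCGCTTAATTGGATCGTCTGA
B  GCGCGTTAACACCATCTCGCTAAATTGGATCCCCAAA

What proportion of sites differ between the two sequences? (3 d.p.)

The sequences differ at 13 of 37 positions.
p = 13/37 = 0.351351… ≈ 0.351 (to 3 d.p.).

0.351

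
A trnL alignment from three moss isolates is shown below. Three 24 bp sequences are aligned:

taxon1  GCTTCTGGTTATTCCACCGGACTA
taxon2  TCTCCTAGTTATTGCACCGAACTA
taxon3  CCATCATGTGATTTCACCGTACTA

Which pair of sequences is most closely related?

taxon1 and taxon2

taxon1–taxon2: 5/24 differ, p = 0.208, d = 0.244.
taxon1–taxon3: 7/24 differ, p = 0.292, d = 0.369.
taxon2–taxon3: 8/24 differ, p = 0.333, d = 0.441.
The smallest distance is between taxon1 and taxon2.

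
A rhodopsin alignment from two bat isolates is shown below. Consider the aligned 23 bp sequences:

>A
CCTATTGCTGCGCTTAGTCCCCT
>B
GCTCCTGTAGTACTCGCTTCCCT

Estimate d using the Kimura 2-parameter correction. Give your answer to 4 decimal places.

0.8699

Of 23 sites, 7 differences are transitions and 4 are transversions, so P = 7/23 ≈ 0.304348 and Q = 4/23 ≈ 0.173913.
Under the Kimura two-parameter model, d = −½ ln(1 − 2P − Q) − ¼ ln(1 − 2Q).
1 − 2P − Q = 0.217391, giving −½ ln(0.217391) = 0.763029.
1 − 2Q = 0.652174, giving −¼ ln(0.652174) = 0.106861.
d = 0.763029 + 0.106861 = 0.869890.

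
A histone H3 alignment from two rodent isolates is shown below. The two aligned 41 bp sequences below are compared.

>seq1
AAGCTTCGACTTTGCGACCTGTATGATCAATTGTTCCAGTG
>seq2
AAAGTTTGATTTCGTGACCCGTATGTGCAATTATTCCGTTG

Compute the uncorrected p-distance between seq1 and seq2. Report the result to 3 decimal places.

The sequences differ at 12 of 41 positions.
p = 12/41 = 0.292682… ≈ 0.293 (to 3 d.p.).

0.293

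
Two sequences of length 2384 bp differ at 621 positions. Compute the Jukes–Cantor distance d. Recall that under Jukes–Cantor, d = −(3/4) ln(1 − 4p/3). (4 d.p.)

0.3200

p = 621/2384 ≈ 0.260487.
d = −(3/4) ln(1 − 4p/3) = −0.75 ln(1 − 0.347316) = −0.75 ln(0.652684)
  = −0.75 × (-0.426662) = 0.319997 substitutions/site.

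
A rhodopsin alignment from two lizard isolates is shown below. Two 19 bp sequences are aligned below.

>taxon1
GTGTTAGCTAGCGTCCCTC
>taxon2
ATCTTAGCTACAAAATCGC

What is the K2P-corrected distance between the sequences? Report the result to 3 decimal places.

0.749

Of 19 sites, 3 differences are transitions and 6 are transversions, so P = 3/19 ≈ 0.157895 and Q = 6/19 ≈ 0.315789.
Under the Kimura two-parameter model, d = −½ ln(1 − 2P − Q) − ¼ ln(1 − 2Q).
1 − 2P − Q = 0.368421, giving −½ ln(0.368421) = 0.499264.
1 − 2Q = 0.368422, giving −¼ ln(0.368422) = 0.249632.
d = 0.499264 + 0.249632 = 0.748896.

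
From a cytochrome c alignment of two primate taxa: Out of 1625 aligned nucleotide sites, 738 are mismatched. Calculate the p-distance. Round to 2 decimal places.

p = 738/1625 = 0.454153… ≈ 0.45 (to 2 d.p.).

0.45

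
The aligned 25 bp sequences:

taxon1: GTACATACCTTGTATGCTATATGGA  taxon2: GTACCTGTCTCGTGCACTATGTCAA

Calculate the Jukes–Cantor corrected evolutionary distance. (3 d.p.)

The sequences differ at 10 of 25 sites (5, 7, 8, 11, 14, 15, 16, 21, 23, 24), so p = 10/25 = 0.4.
d = −(3/4) ln(1 − 4p/3) = −0.75 ln(1 − 0.533333) = −0.75 ln(0.466667)
  = −0.75 × (-0.762139) = 0.571604 substitutions/site.

0.572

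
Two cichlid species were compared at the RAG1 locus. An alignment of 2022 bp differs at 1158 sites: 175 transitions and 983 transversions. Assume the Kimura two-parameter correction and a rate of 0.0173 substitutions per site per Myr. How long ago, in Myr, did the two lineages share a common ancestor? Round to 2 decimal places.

P = 175/2022 ≈ 0.086548 and Q = 983/2022 ≈ 0.486152.
Under the Kimura two-parameter model, d = −½ ln(1 − 2P − Q) − ¼ ln(1 − 2Q).
1 − 2P − Q = 0.340752, giving −½ ln(0.340752) = 0.538300.
1 − 2Q = 0.027696, giving −¼ ln(0.027696) = 0.896617.
d = 0.538300 + 0.896617 = 1.434917.
Under a molecular clock d = 2μt, so t = d/(2μ) = 1.434917 / (2 × 0.0173) = 41.47 Myr.

41.47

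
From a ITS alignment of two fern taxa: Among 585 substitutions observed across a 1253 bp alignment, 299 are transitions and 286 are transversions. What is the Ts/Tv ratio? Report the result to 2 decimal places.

1.05

R = 299/286 = 1.045454… ≈ 1.05 (to 2 d.p.).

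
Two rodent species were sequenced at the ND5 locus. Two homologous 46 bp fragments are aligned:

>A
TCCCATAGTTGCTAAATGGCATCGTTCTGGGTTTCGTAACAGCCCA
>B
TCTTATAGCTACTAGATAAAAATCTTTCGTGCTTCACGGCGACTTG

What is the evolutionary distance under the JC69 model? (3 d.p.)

0.892

The sequences differ at 24 of 46 sites, so p = 24/46 ≈ 0.521739.
d = −(3/4) ln(1 − 4p/3) = −0.75 ln(1 − 0.695652) = −0.75 ln(0.304348)
  = −0.75 × (-1.189583) = 0.892187 substitutions/site.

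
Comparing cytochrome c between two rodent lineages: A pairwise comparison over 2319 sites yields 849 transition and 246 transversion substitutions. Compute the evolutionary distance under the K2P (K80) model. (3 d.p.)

0.971

P = 849/2319 ≈ 0.366106 and Q = 246/2319 ≈ 0.10608.
Under the Kimura two-parameter model, d = −½ ln(1 − 2P − Q) − ¼ ln(1 − 2Q).
1 − 2P − Q = 0.161708, giving −½ ln(0.161708) = 0.910982.
1 − 2Q = 0.78784, giving −¼ ln(0.78784) = 0.059615.
d = 0.910982 + 0.059615 = 0.970597.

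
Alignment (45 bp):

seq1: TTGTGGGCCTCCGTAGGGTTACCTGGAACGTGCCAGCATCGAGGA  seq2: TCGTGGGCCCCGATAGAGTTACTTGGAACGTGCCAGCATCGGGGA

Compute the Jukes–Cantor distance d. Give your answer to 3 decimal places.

The sequences differ at 7 of 45 sites (2, 10, 12, 13, 17, 23, 42), so p = 7/45 ≈ 0.155556.
d = −(3/4) ln(1 − 4p/3) = −0.75 ln(1 − 0.207408) = −0.75 ln(0.792592)
  = −0.75 × (-0.232447) = 0.174335 substitutions/site.

0.174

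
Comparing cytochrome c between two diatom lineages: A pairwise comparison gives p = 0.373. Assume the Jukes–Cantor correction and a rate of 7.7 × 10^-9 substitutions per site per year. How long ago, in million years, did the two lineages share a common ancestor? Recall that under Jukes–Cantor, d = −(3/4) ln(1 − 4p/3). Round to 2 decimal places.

33.50

d = −(3/4) ln(1 − 4p/3) = −0.75 ln(1 − 0.497333) = −0.75 ln(0.502667)
  = −0.75 × (-0.687827) = 0.515870 substitutions/site.
Under a molecular clock d = 2μt, so t = d/(2μ) = 0.515870 / (2 × 7.7 × 10^-9) = 33.50 million years.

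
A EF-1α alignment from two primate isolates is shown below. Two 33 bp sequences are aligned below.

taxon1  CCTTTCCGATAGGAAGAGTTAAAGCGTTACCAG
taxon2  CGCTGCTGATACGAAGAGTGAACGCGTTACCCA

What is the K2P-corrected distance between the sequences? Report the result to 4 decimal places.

Of 33 sites, 3 differences are transitions and 6 are transversions, so P = 3/33 ≈ 0.090909 and Q = 6/33 ≈ 0.181818.
Under the Kimura two-parameter model, d = −½ ln(1 − 2P − Q) − ¼ ln(1 − 2Q).
1 − 2P − Q = 0.636364, giving −½ ln(0.636364) = 0.225992.
1 − 2Q = 0.636364, giving −¼ ln(0.636364) = 0.112996.
d = 0.225992 + 0.112996 = 0.338988.

0.3390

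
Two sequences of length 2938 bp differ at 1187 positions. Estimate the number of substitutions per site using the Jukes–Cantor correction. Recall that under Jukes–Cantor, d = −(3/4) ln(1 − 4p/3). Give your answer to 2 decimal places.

p = 1187/2938 ≈ 0.404016.
d = −(3/4) ln(1 − 4p/3) = −0.75 ln(1 − 0.538688) = −0.75 ln(0.461312)
  = −0.75 × (-0.773681) = 0.580261 substitutions/site.

0.58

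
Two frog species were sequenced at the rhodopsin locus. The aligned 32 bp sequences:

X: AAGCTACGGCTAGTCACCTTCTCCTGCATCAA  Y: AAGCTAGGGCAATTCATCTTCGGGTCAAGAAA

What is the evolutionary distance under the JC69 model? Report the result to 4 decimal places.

The sequences differ at 11 of 32 sites, so p = 11/32 = 0.34375.
d = −(3/4) ln(1 − 4p/3) = −0.75 ln(1 − 0.458333) = −0.75 ln(0.541667)
  = −0.75 × (-0.613104) = 0.459828 substitutions/site.

0.4598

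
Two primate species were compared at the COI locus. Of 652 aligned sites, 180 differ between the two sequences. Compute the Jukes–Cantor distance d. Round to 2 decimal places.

0.34

p = 180/652 ≈ 0.276074.
d = −(3/4) ln(1 − 4p/3) = −0.75 ln(1 − 0.368099) = −0.75 ln(0.631901)
  = −0.75 × (-0.459023) = 0.344267 substitutions/site.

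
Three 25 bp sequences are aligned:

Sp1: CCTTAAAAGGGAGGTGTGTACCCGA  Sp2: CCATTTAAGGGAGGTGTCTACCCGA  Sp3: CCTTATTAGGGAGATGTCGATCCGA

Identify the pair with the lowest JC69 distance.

Sp1 and Sp2

Sp1–Sp2: 4/25 differ, p = 0.160, d = 0.180.
Sp1–Sp3: 6/25 differ, p = 0.240, d = 0.289.
Sp2–Sp3: 6/25 differ, p = 0.240, d = 0.289.
The smallest distance is between Sp1 and Sp2.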